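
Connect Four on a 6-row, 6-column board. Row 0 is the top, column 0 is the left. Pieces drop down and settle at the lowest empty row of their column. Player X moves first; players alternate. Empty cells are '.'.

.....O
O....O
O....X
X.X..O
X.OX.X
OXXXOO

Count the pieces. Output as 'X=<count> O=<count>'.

X=9 O=9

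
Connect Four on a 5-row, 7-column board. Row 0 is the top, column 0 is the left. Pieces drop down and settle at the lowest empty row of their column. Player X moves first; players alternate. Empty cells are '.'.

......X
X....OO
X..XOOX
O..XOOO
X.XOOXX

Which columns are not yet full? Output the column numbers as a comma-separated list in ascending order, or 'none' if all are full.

col 0: top cell = '.' → open
col 1: top cell = '.' → open
col 2: top cell = '.' → open
col 3: top cell = '.' → open
col 4: top cell = '.' → open
col 5: top cell = '.' → open
col 6: top cell = 'X' → FULL

Answer: 0,1,2,3,4,5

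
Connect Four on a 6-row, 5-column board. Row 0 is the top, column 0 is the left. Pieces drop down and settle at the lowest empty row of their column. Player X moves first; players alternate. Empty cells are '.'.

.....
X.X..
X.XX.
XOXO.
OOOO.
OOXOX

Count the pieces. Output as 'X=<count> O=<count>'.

X=9 O=9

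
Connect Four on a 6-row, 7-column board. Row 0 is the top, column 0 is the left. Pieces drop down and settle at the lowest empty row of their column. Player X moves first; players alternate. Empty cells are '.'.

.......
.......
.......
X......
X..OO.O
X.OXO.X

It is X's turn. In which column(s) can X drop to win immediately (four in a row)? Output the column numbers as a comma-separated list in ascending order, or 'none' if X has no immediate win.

col 0: drop X → WIN!
col 1: drop X → no win
col 2: drop X → no win
col 3: drop X → no win
col 4: drop X → no win
col 5: drop X → no win
col 6: drop X → no win

Answer: 0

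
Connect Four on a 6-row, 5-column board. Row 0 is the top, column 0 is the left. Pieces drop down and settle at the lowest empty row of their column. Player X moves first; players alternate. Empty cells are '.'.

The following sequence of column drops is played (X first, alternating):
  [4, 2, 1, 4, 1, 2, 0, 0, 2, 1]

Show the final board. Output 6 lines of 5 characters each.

Answer: .....
.....
.....
.OX..
OXO.O
XXO.X

Derivation:
Move 1: X drops in col 4, lands at row 5
Move 2: O drops in col 2, lands at row 5
Move 3: X drops in col 1, lands at row 5
Move 4: O drops in col 4, lands at row 4
Move 5: X drops in col 1, lands at row 4
Move 6: O drops in col 2, lands at row 4
Move 7: X drops in col 0, lands at row 5
Move 8: O drops in col 0, lands at row 4
Move 9: X drops in col 2, lands at row 3
Move 10: O drops in col 1, lands at row 3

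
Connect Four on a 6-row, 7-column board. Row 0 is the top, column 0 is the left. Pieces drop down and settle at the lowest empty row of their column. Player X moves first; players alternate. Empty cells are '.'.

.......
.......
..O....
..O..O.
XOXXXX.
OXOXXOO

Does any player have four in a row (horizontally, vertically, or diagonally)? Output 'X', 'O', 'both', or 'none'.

X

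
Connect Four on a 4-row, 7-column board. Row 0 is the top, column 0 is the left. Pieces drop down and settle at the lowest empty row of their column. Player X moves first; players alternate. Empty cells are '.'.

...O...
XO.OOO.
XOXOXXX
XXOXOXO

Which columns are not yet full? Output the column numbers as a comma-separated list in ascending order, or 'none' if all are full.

col 0: top cell = '.' → open
col 1: top cell = '.' → open
col 2: top cell = '.' → open
col 3: top cell = 'O' → FULL
col 4: top cell = '.' → open
col 5: top cell = '.' → open
col 6: top cell = '.' → open

Answer: 0,1,2,4,5,6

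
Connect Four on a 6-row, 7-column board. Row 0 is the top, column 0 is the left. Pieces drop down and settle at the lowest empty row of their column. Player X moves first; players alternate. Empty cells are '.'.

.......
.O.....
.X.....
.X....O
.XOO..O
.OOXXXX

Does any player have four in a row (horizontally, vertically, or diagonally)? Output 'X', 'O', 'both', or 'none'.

X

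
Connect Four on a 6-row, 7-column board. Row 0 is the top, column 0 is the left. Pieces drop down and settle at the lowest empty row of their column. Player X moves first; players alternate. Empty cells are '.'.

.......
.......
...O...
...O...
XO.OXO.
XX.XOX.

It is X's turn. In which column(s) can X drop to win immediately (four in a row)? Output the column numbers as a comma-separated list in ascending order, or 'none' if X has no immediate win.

col 0: drop X → no win
col 1: drop X → no win
col 2: drop X → WIN!
col 3: drop X → no win
col 4: drop X → no win
col 5: drop X → no win
col 6: drop X → no win

Answer: 2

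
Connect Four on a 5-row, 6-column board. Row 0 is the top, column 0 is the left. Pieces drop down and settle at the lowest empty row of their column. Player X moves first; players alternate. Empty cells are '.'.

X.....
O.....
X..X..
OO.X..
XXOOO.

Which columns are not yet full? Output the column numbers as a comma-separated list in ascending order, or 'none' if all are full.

col 0: top cell = 'X' → FULL
col 1: top cell = '.' → open
col 2: top cell = '.' → open
col 3: top cell = '.' → open
col 4: top cell = '.' → open
col 5: top cell = '.' → open

Answer: 1,2,3,4,5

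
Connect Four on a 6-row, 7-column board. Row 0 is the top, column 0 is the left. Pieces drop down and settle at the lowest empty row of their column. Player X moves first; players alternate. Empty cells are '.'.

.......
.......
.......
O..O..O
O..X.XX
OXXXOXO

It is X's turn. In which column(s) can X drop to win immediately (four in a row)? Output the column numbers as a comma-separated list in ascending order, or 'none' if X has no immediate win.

Answer: 4

Derivation:
col 0: drop X → no win
col 1: drop X → no win
col 2: drop X → no win
col 3: drop X → no win
col 4: drop X → WIN!
col 5: drop X → no win
col 6: drop X → no win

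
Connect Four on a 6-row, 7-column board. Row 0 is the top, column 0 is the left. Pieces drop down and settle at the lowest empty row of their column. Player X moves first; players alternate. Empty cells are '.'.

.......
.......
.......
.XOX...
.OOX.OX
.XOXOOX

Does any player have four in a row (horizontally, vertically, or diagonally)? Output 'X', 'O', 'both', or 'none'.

none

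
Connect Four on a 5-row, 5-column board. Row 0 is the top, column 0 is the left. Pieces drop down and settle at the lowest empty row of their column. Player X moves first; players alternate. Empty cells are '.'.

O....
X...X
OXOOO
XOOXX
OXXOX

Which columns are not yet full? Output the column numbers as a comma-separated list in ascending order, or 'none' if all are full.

col 0: top cell = 'O' → FULL
col 1: top cell = '.' → open
col 2: top cell = '.' → open
col 3: top cell = '.' → open
col 4: top cell = '.' → open

Answer: 1,2,3,4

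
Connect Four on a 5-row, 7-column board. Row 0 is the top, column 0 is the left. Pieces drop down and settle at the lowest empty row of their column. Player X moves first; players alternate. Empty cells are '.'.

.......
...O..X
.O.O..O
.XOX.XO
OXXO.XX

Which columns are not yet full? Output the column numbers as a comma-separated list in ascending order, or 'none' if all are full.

col 0: top cell = '.' → open
col 1: top cell = '.' → open
col 2: top cell = '.' → open
col 3: top cell = '.' → open
col 4: top cell = '.' → open
col 5: top cell = '.' → open
col 6: top cell = '.' → open

Answer: 0,1,2,3,4,5,6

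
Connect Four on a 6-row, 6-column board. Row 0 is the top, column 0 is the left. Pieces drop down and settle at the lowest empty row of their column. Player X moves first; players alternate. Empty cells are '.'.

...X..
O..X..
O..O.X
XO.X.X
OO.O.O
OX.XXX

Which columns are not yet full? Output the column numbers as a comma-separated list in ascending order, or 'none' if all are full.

col 0: top cell = '.' → open
col 1: top cell = '.' → open
col 2: top cell = '.' → open
col 3: top cell = 'X' → FULL
col 4: top cell = '.' → open
col 5: top cell = '.' → open

Answer: 0,1,2,4,5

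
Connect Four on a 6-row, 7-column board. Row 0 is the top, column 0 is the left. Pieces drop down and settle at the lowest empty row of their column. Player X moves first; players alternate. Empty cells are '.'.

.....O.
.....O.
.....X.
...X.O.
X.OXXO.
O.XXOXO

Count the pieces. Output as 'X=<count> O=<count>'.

X=8 O=8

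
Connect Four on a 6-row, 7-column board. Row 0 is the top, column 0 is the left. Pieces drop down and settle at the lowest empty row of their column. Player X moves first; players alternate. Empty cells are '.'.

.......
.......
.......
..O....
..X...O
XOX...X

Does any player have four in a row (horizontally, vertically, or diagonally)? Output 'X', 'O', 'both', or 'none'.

none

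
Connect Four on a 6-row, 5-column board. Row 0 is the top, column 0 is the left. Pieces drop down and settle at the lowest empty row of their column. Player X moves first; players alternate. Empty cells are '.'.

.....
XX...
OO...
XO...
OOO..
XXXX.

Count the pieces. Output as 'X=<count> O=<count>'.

X=7 O=6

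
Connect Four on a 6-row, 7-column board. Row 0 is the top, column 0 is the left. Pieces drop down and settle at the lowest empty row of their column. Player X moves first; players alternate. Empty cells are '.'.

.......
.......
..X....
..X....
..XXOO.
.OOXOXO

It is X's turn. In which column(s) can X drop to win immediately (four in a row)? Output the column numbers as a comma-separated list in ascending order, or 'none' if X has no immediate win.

Answer: 2

Derivation:
col 0: drop X → no win
col 1: drop X → no win
col 2: drop X → WIN!
col 3: drop X → no win
col 4: drop X → no win
col 5: drop X → no win
col 6: drop X → no win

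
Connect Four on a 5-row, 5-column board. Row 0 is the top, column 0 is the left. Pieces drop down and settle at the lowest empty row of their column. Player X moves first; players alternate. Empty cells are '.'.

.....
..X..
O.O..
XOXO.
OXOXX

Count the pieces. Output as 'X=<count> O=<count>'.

X=6 O=6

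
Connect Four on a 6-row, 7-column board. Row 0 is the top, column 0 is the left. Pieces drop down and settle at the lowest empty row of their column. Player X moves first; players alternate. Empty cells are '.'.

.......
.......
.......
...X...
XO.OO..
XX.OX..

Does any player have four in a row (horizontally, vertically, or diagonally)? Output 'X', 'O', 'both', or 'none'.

none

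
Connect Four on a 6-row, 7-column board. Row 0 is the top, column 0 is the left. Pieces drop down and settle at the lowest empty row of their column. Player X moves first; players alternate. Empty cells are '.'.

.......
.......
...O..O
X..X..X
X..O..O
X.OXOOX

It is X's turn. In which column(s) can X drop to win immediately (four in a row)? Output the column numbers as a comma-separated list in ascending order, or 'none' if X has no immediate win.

col 0: drop X → WIN!
col 1: drop X → no win
col 2: drop X → no win
col 3: drop X → no win
col 4: drop X → no win
col 5: drop X → no win
col 6: drop X → no win

Answer: 0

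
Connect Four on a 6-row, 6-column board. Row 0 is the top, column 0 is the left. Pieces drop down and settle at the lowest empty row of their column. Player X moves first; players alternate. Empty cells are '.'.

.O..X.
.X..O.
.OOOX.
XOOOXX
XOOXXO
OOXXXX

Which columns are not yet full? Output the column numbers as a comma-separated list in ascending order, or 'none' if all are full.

Answer: 0,2,3,5

Derivation:
col 0: top cell = '.' → open
col 1: top cell = 'O' → FULL
col 2: top cell = '.' → open
col 3: top cell = '.' → open
col 4: top cell = 'X' → FULL
col 5: top cell = '.' → open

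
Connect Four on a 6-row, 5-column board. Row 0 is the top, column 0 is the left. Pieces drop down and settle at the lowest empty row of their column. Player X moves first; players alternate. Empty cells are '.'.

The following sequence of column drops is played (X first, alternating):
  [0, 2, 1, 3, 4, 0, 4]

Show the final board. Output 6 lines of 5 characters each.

Answer: .....
.....
.....
.....
O...X
XXOOX

Derivation:
Move 1: X drops in col 0, lands at row 5
Move 2: O drops in col 2, lands at row 5
Move 3: X drops in col 1, lands at row 5
Move 4: O drops in col 3, lands at row 5
Move 5: X drops in col 4, lands at row 5
Move 6: O drops in col 0, lands at row 4
Move 7: X drops in col 4, lands at row 4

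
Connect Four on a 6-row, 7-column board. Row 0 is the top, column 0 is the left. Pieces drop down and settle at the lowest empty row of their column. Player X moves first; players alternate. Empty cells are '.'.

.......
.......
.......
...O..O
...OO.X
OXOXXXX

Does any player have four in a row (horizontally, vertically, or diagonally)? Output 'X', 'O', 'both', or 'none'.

X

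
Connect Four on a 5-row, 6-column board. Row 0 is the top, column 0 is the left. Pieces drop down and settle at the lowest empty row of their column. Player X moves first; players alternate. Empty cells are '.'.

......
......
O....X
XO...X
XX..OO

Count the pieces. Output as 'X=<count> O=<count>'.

X=5 O=4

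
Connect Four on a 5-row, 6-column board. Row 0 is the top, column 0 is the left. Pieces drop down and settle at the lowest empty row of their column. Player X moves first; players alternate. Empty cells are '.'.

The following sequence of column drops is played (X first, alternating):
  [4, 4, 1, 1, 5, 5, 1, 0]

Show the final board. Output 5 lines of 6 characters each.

Answer: ......
......
.X....
.O..OO
OX..XX

Derivation:
Move 1: X drops in col 4, lands at row 4
Move 2: O drops in col 4, lands at row 3
Move 3: X drops in col 1, lands at row 4
Move 4: O drops in col 1, lands at row 3
Move 5: X drops in col 5, lands at row 4
Move 6: O drops in col 5, lands at row 3
Move 7: X drops in col 1, lands at row 2
Move 8: O drops in col 0, lands at row 4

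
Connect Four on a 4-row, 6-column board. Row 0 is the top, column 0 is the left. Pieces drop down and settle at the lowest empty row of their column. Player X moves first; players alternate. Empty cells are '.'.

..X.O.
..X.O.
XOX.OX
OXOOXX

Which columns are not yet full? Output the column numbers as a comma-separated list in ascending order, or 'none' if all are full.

col 0: top cell = '.' → open
col 1: top cell = '.' → open
col 2: top cell = 'X' → FULL
col 3: top cell = '.' → open
col 4: top cell = 'O' → FULL
col 5: top cell = '.' → open

Answer: 0,1,3,5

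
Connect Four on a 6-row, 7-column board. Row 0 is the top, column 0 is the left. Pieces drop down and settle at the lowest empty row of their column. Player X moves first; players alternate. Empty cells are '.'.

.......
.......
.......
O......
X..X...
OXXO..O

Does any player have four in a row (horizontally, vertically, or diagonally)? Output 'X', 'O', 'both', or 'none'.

none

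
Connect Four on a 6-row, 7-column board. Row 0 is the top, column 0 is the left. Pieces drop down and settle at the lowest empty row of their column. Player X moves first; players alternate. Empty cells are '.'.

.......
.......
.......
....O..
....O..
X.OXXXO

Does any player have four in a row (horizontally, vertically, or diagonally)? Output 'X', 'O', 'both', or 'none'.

none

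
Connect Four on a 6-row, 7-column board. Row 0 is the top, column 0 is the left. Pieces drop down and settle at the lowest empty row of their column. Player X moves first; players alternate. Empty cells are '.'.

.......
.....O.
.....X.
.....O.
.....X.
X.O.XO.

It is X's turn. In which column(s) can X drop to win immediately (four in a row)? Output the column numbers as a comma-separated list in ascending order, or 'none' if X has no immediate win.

Answer: none

Derivation:
col 0: drop X → no win
col 1: drop X → no win
col 2: drop X → no win
col 3: drop X → no win
col 4: drop X → no win
col 5: drop X → no win
col 6: drop X → no win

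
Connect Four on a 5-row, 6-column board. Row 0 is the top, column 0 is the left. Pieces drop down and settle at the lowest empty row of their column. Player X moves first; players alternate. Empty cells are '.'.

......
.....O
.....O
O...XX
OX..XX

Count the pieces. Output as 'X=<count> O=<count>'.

X=5 O=4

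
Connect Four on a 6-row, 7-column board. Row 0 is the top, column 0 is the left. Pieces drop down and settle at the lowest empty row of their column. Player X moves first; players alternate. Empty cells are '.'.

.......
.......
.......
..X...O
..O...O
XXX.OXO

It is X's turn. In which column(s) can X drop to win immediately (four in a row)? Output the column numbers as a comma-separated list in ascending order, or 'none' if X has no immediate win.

col 0: drop X → no win
col 1: drop X → no win
col 2: drop X → no win
col 3: drop X → WIN!
col 4: drop X → no win
col 5: drop X → no win
col 6: drop X → no win

Answer: 3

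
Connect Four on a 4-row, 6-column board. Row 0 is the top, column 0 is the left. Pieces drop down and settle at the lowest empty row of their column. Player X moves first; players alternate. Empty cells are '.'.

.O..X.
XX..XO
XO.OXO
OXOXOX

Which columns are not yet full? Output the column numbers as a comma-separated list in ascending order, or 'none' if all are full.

Answer: 0,2,3,5

Derivation:
col 0: top cell = '.' → open
col 1: top cell = 'O' → FULL
col 2: top cell = '.' → open
col 3: top cell = '.' → open
col 4: top cell = 'X' → FULL
col 5: top cell = '.' → open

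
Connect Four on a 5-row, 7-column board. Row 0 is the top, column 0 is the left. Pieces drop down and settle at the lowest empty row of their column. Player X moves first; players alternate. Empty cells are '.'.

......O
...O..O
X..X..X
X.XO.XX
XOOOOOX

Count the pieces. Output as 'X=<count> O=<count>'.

X=9 O=9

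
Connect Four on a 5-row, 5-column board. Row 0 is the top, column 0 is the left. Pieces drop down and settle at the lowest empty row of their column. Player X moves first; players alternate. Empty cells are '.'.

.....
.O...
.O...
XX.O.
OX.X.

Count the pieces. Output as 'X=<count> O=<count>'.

X=4 O=4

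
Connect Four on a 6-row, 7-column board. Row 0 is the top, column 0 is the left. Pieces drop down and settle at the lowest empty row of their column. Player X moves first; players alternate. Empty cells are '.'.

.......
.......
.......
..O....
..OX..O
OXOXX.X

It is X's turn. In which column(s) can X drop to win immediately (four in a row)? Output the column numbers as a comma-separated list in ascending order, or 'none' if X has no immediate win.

Answer: 5

Derivation:
col 0: drop X → no win
col 1: drop X → no win
col 2: drop X → no win
col 3: drop X → no win
col 4: drop X → no win
col 5: drop X → WIN!
col 6: drop X → no win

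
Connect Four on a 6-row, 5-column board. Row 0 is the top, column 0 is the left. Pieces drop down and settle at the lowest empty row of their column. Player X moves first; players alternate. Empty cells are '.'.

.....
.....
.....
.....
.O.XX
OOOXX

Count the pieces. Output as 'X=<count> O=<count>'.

X=4 O=4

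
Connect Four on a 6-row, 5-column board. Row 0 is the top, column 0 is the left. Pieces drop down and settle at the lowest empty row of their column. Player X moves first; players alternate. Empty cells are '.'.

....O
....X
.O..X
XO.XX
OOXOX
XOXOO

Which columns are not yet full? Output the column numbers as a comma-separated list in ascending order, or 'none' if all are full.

col 0: top cell = '.' → open
col 1: top cell = '.' → open
col 2: top cell = '.' → open
col 3: top cell = '.' → open
col 4: top cell = 'O' → FULL

Answer: 0,1,2,3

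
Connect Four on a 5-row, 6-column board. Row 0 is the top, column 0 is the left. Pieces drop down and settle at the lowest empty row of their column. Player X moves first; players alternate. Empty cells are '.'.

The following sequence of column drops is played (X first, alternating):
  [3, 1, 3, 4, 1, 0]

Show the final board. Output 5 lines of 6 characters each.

Move 1: X drops in col 3, lands at row 4
Move 2: O drops in col 1, lands at row 4
Move 3: X drops in col 3, lands at row 3
Move 4: O drops in col 4, lands at row 4
Move 5: X drops in col 1, lands at row 3
Move 6: O drops in col 0, lands at row 4

Answer: ......
......
......
.X.X..
OO.XO.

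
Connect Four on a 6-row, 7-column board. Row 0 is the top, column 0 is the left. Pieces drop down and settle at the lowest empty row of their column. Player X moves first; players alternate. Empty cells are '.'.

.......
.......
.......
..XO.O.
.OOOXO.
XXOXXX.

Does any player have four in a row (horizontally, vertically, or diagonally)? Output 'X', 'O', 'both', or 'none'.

none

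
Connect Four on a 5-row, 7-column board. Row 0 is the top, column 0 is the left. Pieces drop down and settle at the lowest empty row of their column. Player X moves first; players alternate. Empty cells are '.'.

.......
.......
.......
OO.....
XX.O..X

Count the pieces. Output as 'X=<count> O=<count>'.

X=3 O=3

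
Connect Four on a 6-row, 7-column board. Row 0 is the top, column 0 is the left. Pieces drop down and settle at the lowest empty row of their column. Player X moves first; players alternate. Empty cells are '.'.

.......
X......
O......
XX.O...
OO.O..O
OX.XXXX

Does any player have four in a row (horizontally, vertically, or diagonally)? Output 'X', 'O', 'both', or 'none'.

X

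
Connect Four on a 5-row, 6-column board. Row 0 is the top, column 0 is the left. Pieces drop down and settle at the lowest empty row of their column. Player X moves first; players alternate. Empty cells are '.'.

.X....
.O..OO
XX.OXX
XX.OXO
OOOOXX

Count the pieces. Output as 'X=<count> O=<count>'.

X=10 O=10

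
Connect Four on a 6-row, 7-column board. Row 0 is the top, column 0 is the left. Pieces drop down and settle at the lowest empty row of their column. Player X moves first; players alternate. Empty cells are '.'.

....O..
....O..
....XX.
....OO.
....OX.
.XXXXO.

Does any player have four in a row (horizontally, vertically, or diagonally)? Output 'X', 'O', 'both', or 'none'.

X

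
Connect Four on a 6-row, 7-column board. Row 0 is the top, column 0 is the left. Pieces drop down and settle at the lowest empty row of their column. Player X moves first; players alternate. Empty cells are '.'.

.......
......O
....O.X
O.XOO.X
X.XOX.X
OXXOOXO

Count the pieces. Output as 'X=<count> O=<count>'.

X=10 O=10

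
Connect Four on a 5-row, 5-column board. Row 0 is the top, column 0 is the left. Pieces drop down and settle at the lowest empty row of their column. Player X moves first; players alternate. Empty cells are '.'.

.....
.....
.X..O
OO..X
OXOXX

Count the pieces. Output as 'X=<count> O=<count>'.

X=5 O=5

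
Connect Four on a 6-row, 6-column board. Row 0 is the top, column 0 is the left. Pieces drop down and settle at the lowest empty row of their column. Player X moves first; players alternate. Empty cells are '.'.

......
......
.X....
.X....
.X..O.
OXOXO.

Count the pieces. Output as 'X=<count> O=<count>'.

X=5 O=4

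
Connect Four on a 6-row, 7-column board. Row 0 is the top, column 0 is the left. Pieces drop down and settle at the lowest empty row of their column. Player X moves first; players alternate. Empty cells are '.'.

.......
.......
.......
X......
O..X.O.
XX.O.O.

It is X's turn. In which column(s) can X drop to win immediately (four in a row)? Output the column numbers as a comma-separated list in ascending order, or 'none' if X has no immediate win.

col 0: drop X → no win
col 1: drop X → no win
col 2: drop X → no win
col 3: drop X → no win
col 4: drop X → no win
col 5: drop X → no win
col 6: drop X → no win

Answer: none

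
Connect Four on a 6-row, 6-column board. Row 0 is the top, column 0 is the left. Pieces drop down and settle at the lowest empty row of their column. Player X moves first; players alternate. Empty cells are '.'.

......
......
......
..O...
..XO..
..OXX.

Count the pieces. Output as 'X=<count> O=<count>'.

X=3 O=3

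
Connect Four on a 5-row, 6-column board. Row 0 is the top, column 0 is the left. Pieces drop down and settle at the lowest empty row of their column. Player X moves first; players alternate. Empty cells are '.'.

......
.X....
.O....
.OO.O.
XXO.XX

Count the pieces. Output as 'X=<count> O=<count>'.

X=5 O=5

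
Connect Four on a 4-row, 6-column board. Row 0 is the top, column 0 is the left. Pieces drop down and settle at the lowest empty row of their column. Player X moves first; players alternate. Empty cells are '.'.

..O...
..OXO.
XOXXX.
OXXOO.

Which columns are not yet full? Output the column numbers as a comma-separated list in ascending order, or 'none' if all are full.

Answer: 0,1,3,4,5

Derivation:
col 0: top cell = '.' → open
col 1: top cell = '.' → open
col 2: top cell = 'O' → FULL
col 3: top cell = '.' → open
col 4: top cell = '.' → open
col 5: top cell = '.' → open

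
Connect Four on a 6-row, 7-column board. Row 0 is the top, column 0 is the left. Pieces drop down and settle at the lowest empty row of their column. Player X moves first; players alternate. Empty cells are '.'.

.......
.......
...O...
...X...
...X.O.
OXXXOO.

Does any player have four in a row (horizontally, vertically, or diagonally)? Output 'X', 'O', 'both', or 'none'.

none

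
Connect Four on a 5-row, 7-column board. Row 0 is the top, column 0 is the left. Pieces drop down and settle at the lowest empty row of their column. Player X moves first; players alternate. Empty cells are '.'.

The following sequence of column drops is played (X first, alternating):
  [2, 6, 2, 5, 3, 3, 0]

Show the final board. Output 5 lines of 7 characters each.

Answer: .......
.......
.......
..XO...
X.XX.OO

Derivation:
Move 1: X drops in col 2, lands at row 4
Move 2: O drops in col 6, lands at row 4
Move 3: X drops in col 2, lands at row 3
Move 4: O drops in col 5, lands at row 4
Move 5: X drops in col 3, lands at row 4
Move 6: O drops in col 3, lands at row 3
Move 7: X drops in col 0, lands at row 4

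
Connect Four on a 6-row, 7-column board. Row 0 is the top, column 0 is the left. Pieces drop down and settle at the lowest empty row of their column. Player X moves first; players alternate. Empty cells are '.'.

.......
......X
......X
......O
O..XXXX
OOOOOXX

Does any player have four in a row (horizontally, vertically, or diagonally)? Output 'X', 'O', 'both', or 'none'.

both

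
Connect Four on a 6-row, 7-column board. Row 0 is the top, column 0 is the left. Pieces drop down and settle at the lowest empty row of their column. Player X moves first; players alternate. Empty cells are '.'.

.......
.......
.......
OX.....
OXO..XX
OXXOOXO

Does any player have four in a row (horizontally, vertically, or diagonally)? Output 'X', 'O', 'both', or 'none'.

none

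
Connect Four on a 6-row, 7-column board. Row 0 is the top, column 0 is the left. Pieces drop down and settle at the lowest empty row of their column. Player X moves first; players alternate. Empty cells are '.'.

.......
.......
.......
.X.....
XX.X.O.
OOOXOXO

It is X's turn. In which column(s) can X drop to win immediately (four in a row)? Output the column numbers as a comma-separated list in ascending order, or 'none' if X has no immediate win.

col 0: drop X → no win
col 1: drop X → no win
col 2: drop X → WIN!
col 3: drop X → no win
col 4: drop X → no win
col 5: drop X → no win
col 6: drop X → no win

Answer: 2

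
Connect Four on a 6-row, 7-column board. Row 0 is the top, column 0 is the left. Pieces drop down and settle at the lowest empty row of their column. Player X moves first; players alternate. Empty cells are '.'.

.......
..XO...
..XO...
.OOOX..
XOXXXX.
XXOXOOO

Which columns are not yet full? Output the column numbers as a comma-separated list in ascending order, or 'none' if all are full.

Answer: 0,1,2,3,4,5,6

Derivation:
col 0: top cell = '.' → open
col 1: top cell = '.' → open
col 2: top cell = '.' → open
col 3: top cell = '.' → open
col 4: top cell = '.' → open
col 5: top cell = '.' → open
col 6: top cell = '.' → open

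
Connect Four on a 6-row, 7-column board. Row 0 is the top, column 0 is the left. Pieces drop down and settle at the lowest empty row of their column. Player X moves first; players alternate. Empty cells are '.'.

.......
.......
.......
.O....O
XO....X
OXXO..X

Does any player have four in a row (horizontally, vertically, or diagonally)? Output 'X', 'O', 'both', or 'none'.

none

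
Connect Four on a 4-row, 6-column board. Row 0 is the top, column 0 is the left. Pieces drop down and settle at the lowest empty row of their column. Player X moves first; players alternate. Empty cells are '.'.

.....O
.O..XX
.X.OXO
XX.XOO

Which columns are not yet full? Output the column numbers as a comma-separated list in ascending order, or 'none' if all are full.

col 0: top cell = '.' → open
col 1: top cell = '.' → open
col 2: top cell = '.' → open
col 3: top cell = '.' → open
col 4: top cell = '.' → open
col 5: top cell = 'O' → FULL

Answer: 0,1,2,3,4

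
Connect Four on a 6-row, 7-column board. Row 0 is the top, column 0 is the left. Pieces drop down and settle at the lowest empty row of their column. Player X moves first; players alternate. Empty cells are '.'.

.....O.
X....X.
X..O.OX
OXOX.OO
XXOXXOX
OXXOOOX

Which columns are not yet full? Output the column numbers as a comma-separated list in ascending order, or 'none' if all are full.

Answer: 0,1,2,3,4,6

Derivation:
col 0: top cell = '.' → open
col 1: top cell = '.' → open
col 2: top cell = '.' → open
col 3: top cell = '.' → open
col 4: top cell = '.' → open
col 5: top cell = 'O' → FULL
col 6: top cell = '.' → open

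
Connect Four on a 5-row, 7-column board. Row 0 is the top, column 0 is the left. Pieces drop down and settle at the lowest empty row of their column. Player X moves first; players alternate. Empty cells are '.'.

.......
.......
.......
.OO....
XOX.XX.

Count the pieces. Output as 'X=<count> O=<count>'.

X=4 O=3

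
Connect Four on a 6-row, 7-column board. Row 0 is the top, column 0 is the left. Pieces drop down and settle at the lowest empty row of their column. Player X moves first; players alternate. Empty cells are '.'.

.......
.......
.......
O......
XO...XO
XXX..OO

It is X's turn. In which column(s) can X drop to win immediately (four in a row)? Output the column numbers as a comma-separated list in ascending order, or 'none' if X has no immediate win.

col 0: drop X → no win
col 1: drop X → no win
col 2: drop X → no win
col 3: drop X → WIN!
col 4: drop X → no win
col 5: drop X → no win
col 6: drop X → no win

Answer: 3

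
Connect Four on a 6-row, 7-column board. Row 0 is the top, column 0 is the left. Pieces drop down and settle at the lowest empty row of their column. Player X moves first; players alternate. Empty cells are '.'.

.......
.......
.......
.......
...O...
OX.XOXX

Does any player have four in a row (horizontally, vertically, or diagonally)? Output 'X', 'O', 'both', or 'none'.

none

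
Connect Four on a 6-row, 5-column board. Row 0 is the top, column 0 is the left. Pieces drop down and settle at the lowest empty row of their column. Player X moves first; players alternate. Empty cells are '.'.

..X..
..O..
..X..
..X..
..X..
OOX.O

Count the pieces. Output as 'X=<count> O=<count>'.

X=5 O=4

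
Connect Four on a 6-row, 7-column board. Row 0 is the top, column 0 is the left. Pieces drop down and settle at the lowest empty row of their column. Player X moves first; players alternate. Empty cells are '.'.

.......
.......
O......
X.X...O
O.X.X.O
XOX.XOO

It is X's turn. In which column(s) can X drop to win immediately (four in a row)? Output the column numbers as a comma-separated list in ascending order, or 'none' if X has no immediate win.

col 0: drop X → no win
col 1: drop X → no win
col 2: drop X → WIN!
col 3: drop X → no win
col 4: drop X → no win
col 5: drop X → no win
col 6: drop X → no win

Answer: 2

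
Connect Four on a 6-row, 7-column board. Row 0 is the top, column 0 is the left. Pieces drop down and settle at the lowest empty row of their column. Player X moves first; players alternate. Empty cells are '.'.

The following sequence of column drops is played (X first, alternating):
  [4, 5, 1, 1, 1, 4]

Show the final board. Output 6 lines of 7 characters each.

Answer: .......
.......
.......
.X.....
.O..O..
.X..XO.

Derivation:
Move 1: X drops in col 4, lands at row 5
Move 2: O drops in col 5, lands at row 5
Move 3: X drops in col 1, lands at row 5
Move 4: O drops in col 1, lands at row 4
Move 5: X drops in col 1, lands at row 3
Move 6: O drops in col 4, lands at row 4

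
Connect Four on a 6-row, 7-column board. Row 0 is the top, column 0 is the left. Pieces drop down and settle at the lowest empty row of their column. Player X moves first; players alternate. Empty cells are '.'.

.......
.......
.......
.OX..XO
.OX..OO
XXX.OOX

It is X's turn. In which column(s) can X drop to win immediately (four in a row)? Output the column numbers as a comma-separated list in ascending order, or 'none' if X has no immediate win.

col 0: drop X → no win
col 1: drop X → no win
col 2: drop X → WIN!
col 3: drop X → WIN!
col 4: drop X → no win
col 5: drop X → no win
col 6: drop X → no win

Answer: 2,3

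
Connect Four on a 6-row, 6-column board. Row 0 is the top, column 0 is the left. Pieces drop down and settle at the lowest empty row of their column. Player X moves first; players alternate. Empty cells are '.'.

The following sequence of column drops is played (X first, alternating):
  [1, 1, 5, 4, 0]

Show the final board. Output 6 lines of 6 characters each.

Answer: ......
......
......
......
.O....
XX..OX

Derivation:
Move 1: X drops in col 1, lands at row 5
Move 2: O drops in col 1, lands at row 4
Move 3: X drops in col 5, lands at row 5
Move 4: O drops in col 4, lands at row 5
Move 5: X drops in col 0, lands at row 5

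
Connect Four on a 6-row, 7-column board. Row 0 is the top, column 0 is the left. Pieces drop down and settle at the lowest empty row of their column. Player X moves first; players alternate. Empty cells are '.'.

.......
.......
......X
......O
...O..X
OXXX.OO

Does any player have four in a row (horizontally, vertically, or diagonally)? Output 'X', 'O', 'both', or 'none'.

none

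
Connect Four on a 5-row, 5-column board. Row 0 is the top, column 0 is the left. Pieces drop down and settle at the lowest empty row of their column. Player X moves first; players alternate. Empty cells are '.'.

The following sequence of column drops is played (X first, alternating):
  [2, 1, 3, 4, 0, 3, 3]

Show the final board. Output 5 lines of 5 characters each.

Answer: .....
.....
...X.
...O.
XOXXO

Derivation:
Move 1: X drops in col 2, lands at row 4
Move 2: O drops in col 1, lands at row 4
Move 3: X drops in col 3, lands at row 4
Move 4: O drops in col 4, lands at row 4
Move 5: X drops in col 0, lands at row 4
Move 6: O drops in col 3, lands at row 3
Move 7: X drops in col 3, lands at row 2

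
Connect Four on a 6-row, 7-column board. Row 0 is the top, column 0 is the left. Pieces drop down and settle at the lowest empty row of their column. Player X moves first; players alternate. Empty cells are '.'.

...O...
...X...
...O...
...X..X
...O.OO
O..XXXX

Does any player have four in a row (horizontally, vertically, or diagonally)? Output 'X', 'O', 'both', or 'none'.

X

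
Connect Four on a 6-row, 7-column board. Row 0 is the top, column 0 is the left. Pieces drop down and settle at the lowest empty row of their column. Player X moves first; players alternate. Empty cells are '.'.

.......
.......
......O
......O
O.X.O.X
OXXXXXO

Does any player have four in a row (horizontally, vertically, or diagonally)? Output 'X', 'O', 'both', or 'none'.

X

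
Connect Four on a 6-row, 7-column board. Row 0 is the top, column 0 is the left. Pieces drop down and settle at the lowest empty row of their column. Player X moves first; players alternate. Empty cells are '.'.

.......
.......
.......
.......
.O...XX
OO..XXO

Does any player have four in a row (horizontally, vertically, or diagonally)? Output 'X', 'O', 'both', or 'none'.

none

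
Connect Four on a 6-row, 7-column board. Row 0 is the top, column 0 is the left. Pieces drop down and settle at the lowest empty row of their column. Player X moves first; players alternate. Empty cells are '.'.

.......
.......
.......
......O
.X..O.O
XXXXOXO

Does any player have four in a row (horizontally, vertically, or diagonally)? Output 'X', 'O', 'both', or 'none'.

X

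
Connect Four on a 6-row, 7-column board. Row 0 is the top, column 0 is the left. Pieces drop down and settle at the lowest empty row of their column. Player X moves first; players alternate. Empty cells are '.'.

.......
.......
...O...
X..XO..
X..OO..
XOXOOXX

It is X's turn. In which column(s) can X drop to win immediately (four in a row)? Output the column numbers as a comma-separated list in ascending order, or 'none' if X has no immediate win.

col 0: drop X → WIN!
col 1: drop X → no win
col 2: drop X → no win
col 3: drop X → no win
col 4: drop X → no win
col 5: drop X → no win
col 6: drop X → no win

Answer: 0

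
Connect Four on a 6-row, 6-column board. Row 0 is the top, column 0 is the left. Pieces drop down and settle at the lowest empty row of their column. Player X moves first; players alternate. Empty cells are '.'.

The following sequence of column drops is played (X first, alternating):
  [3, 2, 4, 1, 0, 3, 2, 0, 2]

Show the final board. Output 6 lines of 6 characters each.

Answer: ......
......
......
..X...
O.XO..
XOOXX.

Derivation:
Move 1: X drops in col 3, lands at row 5
Move 2: O drops in col 2, lands at row 5
Move 3: X drops in col 4, lands at row 5
Move 4: O drops in col 1, lands at row 5
Move 5: X drops in col 0, lands at row 5
Move 6: O drops in col 3, lands at row 4
Move 7: X drops in col 2, lands at row 4
Move 8: O drops in col 0, lands at row 4
Move 9: X drops in col 2, lands at row 3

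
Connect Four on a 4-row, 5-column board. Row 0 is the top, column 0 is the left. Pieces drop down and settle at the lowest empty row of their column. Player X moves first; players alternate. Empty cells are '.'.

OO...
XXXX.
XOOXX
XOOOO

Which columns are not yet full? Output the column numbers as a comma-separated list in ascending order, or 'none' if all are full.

Answer: 2,3,4

Derivation:
col 0: top cell = 'O' → FULL
col 1: top cell = 'O' → FULL
col 2: top cell = '.' → open
col 3: top cell = '.' → open
col 4: top cell = '.' → open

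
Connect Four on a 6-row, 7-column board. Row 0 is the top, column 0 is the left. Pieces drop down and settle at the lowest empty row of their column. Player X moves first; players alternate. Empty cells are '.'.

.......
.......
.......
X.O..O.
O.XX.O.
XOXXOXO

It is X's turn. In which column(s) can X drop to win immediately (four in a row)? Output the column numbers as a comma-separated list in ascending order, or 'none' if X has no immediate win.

col 0: drop X → no win
col 1: drop X → no win
col 2: drop X → no win
col 3: drop X → no win
col 4: drop X → no win
col 5: drop X → no win
col 6: drop X → no win

Answer: none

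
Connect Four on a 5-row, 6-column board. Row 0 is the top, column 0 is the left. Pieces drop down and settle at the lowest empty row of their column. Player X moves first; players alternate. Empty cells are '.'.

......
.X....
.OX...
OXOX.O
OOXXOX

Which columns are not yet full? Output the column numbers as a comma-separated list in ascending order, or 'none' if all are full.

col 0: top cell = '.' → open
col 1: top cell = '.' → open
col 2: top cell = '.' → open
col 3: top cell = '.' → open
col 4: top cell = '.' → open
col 5: top cell = '.' → open

Answer: 0,1,2,3,4,5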